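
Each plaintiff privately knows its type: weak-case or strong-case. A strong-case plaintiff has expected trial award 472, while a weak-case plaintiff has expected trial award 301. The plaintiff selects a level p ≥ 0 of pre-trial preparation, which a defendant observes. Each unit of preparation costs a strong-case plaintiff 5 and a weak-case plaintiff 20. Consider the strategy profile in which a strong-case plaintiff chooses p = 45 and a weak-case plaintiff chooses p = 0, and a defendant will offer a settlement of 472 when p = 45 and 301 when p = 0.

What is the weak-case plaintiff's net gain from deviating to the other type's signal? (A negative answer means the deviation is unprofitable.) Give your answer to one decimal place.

Playing p = 0 the weak-case plaintiff receives 301.
Deviating to p = 45 brings payment 472 at cost 20 × 45 = 900, netting -428.
Gain from deviating: -428 − 301 = -729.0.
The gain is negative, so the weak-case type's incentive-compatibility constraint is satisfied.

-729.0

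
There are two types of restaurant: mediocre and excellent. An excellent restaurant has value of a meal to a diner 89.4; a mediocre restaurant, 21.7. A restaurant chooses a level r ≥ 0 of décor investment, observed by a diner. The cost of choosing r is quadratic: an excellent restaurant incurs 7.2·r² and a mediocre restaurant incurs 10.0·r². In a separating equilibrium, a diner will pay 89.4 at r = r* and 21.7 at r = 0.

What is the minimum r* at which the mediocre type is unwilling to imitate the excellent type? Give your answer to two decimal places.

2.60

The mediocre type at r = 0 receives 21.7; imitating at r* yields 89.4 − 10.0·r*².
Indifference: 21.7 = 89.4 − 10.0·r*², so r*² = (89.4 − 21.7) / 10.0 = 6.77.
r* = √6.77 ≈ 2.60.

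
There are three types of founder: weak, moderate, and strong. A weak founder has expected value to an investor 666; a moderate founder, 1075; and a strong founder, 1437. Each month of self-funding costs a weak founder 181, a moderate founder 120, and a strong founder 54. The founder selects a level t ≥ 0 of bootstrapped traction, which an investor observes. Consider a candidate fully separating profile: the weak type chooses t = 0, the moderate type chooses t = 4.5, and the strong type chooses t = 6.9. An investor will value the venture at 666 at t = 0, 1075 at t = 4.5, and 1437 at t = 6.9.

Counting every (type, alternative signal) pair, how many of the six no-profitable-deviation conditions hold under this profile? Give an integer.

4

Weak (own payoff 666): to t=4.5 gives 1075 − 181×4.5 = 260.5 → no gain ✓; to t=6.9 gives 1437 − 181×6.9 = 188.1 → no gain ✓.
Strong (own payoff 1437 − 54×6.9 = 1064.4): to t=0 gives 666 → no gain ✓; to t=4.5 gives 1075 − 54×4.5 = 832 → no gain ✓.
Moderate (own payoff 1075 − 120×4.5 = 535): to t=0 gives 666 → profitable ✗; to t=6.9 gives 1437 − 120×6.9 = 609 → profitable ✗.
4 of the 6 constraints hold; not an equilibrium.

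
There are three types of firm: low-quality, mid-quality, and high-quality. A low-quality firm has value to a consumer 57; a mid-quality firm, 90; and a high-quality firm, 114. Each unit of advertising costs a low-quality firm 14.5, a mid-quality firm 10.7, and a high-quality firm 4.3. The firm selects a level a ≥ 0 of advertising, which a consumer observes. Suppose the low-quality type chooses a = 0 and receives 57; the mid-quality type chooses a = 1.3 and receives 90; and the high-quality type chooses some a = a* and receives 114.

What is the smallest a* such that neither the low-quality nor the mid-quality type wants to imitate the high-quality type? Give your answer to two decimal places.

Mid-quality type (on-path payoff 90 − 10.7×1.3 = 76.09) won't mimic when 76.09 ≥ 114 − 10.7·a*, i.e. a* ≥ 3.54.
Low-quality type (on-path payoff 57) won't mimic when 57 ≥ 114 − 14.5·a*, i.e. a* ≥ 3.93.
Both must hold, so a* = max(3.93, 3.54) = 3.93. The low-quality type's constraint binds.

3.93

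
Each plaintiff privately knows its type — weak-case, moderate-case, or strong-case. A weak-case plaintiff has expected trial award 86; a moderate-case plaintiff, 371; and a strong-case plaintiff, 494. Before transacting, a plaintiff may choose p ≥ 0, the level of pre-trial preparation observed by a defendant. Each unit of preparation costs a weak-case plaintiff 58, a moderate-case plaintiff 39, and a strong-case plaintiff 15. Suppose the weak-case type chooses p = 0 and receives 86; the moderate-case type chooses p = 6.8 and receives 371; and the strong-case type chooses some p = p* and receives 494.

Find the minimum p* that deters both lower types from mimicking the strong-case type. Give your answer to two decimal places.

Moderate-case type (on-path payoff 371 − 39×6.8 = 105.8) won't mimic when 105.8 ≥ 494 − 39·p*, i.e. p* ≥ 9.95.
Weak-case type (on-path payoff 86) won't mimic when 86 ≥ 494 − 58·p*, i.e. p* ≥ 7.03.
Both must hold, so p* = max(7.03, 9.95) = 9.95. The moderate-case type's constraint binds.

9.95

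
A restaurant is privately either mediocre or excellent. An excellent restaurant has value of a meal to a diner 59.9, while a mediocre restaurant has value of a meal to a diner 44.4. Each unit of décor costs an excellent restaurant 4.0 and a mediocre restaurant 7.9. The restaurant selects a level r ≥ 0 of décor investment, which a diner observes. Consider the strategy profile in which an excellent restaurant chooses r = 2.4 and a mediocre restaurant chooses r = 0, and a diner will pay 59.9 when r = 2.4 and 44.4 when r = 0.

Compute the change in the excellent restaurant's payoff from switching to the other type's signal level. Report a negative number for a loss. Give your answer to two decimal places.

Playing r = 2.4 the excellent restaurant receives 59.9 − 4.0 × 2.4 = 50.3.
Deviating to r = 0 yields 44.4 instead.
Gain from deviating: 44.4 − 50.3 = -5.90.
The gain is negative, so the excellent type's incentive-compatibility constraint is satisfied.

-5.90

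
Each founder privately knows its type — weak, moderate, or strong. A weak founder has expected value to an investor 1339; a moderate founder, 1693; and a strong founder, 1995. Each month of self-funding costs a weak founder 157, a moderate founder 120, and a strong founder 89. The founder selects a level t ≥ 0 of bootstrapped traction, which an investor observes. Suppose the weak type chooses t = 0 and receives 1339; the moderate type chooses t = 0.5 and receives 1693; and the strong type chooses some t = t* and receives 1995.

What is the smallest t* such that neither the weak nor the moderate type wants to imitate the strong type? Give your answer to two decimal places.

4.18

Weak type (on-path payoff 1339) won't mimic when 1339 ≥ 1995 − 157·t*, i.e. t* ≥ 4.18.
Moderate type (on-path payoff 1693 − 120×0.5 = 1633) won't mimic when 1633 ≥ 1995 − 120·t*, i.e. t* ≥ 3.02.
Both must hold, so t* = max(4.18, 3.02) = 4.18. The weak type's constraint binds.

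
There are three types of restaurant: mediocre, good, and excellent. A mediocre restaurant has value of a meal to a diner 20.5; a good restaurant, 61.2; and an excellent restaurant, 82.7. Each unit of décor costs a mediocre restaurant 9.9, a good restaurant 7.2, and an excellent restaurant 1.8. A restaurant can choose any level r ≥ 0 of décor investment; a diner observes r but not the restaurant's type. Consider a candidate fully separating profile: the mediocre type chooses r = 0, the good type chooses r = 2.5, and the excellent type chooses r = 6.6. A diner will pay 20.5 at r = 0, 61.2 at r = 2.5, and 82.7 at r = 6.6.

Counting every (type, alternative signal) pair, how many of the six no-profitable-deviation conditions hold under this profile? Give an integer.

Mediocre (own payoff 20.5): to r=2.5 gives 61.2 − 9.9×2.5 = 36.45 → profitable ✗; to r=6.6 gives 82.7 − 9.9×6.6 = 17.36 → no gain ✓.
Excellent (own payoff 82.7 − 1.8×6.6 = 70.82): to r=0 gives 20.5 → no gain ✓; to r=2.5 gives 61.2 − 1.8×2.5 = 56.7 → no gain ✓.
Good (own payoff 61.2 − 7.2×2.5 = 43.2): to r=0 gives 20.5 → no gain ✓; to r=6.6 gives 82.7 − 7.2×6.6 = 35.18 → no gain ✓.
5 of the 6 constraints hold; not an equilibrium.

5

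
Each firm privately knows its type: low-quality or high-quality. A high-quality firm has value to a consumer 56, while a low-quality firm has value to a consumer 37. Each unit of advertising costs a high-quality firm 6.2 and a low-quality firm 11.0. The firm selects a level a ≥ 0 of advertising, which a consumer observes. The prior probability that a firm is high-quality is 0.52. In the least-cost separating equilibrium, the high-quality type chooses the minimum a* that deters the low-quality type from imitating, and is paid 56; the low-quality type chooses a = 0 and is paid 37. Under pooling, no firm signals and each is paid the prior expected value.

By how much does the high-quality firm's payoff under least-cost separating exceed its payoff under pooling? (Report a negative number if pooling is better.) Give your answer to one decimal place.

Least-cost separating signal: a* solves 37 = 56 − 11.0·a*, so a* = (56 − 37)/11.0 ≈ 1.7273.
High-quality type's separating payoff: 56 − 6.2 × a* = 56 − 6.2 × (56 − 37)/11.0 = 56 − 117.8/11.0 ≈ 45.291.
Pooling payoff: 0.52 × 56 + 0.48 × 37 = 46.88.
Difference: 45.291 − 46.88 = -1.589, i.e. -1.6 to one decimal place.
The high-quality type would prefer the pooling outcome.

-1.6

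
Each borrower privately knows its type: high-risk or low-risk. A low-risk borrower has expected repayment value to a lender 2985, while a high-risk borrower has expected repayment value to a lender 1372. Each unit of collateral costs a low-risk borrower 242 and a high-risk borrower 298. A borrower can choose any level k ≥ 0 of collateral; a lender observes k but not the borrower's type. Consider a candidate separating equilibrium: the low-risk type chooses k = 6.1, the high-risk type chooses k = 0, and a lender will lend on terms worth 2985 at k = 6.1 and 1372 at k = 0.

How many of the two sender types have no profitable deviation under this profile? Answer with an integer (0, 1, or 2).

2

Low-risk type: signal → 2985 − 242 × 6.1 = 1508.8; deviate to 0 → 1372. IC holds (1508.8 ≥ 1372).
High-risk type: stay at 0 → 1372; mimic → 2985 − 298 × 6.1 = 1167.2. IC holds (1372 ≥ 1167.2).
2 of 2 constraints hold, so this is a separating equilibrium.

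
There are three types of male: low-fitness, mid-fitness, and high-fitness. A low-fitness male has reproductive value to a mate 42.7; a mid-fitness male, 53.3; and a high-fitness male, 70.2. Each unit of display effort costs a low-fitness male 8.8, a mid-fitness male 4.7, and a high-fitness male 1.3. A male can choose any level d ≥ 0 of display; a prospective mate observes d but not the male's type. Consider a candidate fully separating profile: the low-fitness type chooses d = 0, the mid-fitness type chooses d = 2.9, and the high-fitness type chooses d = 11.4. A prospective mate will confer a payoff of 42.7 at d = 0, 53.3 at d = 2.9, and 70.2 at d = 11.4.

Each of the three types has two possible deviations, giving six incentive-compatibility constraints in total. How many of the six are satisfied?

High-fitness (own payoff 70.2 − 1.3×11.4 = 55.38): to d=0 gives 42.7 → no gain ✓; to d=2.9 gives 53.3 − 1.3×2.9 = 49.53 → no gain ✓.
Mid-fitness (own payoff 53.3 − 4.7×2.9 = 39.67): to d=0 gives 42.7 → profitable ✗; to d=11.4 gives 70.2 − 4.7×11.4 = 16.62 → no gain ✓.
Low-fitness (own payoff 42.7): to d=2.9 gives 53.3 − 8.8×2.9 = 27.78 → no gain ✓; to d=11.4 gives 70.2 − 8.8×11.4 = -30.12 → no gain ✓.
5 of the 6 constraints hold; not an equilibrium.

5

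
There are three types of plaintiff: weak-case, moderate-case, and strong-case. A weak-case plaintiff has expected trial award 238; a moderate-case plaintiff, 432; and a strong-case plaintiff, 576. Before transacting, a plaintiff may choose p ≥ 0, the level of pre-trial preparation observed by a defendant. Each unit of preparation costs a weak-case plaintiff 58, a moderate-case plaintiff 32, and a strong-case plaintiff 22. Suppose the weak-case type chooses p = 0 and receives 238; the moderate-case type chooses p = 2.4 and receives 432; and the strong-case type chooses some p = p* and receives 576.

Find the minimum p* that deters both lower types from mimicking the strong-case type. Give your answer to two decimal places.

Moderate-case type (on-path payoff 432 − 32×2.4 = 355.2) won't mimic when 355.2 ≥ 576 − 32·p*, i.e. p* ≥ 6.90.
Weak-case type (on-path payoff 238) won't mimic when 238 ≥ 576 − 58·p*, i.e. p* ≥ 5.83.
Both must hold, so p* = max(5.83, 6.90) = 6.90. The moderate-case type's constraint binds.

6.90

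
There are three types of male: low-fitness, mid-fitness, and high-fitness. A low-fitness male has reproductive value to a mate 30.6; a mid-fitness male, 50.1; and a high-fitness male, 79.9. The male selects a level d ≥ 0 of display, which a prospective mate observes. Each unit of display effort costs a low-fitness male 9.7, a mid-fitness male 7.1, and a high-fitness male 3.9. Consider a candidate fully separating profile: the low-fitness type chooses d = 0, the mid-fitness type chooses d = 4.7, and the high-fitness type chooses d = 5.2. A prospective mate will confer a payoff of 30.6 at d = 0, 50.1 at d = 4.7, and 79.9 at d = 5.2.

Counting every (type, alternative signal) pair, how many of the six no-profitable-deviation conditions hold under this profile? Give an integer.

4

Low-fitness (own payoff 30.6): to d=4.7 gives 50.1 − 9.7×4.7 = 4.51 → no gain ✓; to d=5.2 gives 79.9 − 9.7×5.2 = 29.46 → no gain ✓.
Mid-fitness (own payoff 50.1 − 7.1×4.7 = 16.73): to d=0 gives 30.6 → profitable ✗; to d=5.2 gives 79.9 − 7.1×5.2 = 42.98 → profitable ✗.
High-fitness (own payoff 79.9 − 3.9×5.2 = 59.62): to d=0 gives 30.6 → no gain ✓; to d=4.7 gives 50.1 − 3.9×4.7 = 31.77 → no gain ✓.
4 of the 6 constraints hold; not an equilibrium.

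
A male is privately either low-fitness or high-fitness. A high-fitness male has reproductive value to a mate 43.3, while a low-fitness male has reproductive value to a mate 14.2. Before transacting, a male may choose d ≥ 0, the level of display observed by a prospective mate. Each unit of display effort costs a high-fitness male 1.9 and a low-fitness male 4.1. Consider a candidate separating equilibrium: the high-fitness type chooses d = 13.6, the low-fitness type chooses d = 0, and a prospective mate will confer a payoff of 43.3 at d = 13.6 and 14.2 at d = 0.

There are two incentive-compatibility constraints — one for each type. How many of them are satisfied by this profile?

High-fitness type: signal → 43.3 − 1.9 × 13.6 = 17.46; deviate to 0 → 14.2. IC holds (17.46 ≥ 14.2).
Low-fitness type: stay at 0 → 14.2; mimic → 43.3 − 4.1 × 13.6 = -12.46. IC holds (14.2 ≥ -12.46).
2 of 2 constraints hold, so this is a separating equilibrium.

2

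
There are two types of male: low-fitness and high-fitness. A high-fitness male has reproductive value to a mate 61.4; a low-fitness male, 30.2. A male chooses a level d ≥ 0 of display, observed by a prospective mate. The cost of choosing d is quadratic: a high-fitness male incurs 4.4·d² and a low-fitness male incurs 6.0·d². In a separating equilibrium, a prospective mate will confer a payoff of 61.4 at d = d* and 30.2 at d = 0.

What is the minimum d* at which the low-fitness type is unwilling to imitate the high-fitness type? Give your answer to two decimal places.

2.28

The low-fitness type at d = 0 receives 30.2; imitating at d* yields 61.4 − 6.0·d*².
Indifference: 30.2 = 61.4 − 6.0·d*², so d*² = (61.4 − 30.2) / 6.0 = 5.2.
d* = √5.2 ≈ 2.28.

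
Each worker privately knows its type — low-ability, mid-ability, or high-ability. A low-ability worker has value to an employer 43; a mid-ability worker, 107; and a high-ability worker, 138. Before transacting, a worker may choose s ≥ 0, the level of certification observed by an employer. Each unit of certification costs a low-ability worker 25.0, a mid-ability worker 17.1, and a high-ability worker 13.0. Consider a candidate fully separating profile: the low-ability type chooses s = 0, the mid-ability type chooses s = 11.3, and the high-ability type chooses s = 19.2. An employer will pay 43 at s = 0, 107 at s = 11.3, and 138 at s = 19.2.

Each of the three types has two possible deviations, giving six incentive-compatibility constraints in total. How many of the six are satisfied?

Low-ability (own payoff 43): to s=11.3 gives 107 − 25.0×11.3 = -175.5 → no gain ✓; to s=19.2 gives 138 − 25.0×19.2 = -342 → no gain ✓.
Mid-ability (own payoff 107 − 17.1×11.3 = -86.23): to s=0 gives 43 → profitable ✗; to s=19.2 gives 138 − 17.1×19.2 = -190.32 → no gain ✓.
High-ability (own payoff 138 − 13.0×19.2 = -111.6): to s=0 gives 43 → profitable ✗; to s=11.3 gives 107 − 13.0×11.3 = -39.9 → profitable ✗.
3 of the 6 constraints hold; not an equilibrium.

3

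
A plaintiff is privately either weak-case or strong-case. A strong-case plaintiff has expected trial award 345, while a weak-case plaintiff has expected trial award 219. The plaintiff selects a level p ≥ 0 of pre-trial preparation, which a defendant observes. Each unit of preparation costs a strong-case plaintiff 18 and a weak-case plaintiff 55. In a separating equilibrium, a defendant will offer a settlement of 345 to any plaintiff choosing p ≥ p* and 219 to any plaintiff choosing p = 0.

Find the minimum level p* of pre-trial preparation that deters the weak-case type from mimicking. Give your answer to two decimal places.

A weak-case plaintiff choosing p = 0 receives 219.
Imitating at p* instead would pay 345 at cost 55·p*, netting 345 − 55·p*.
Indifference: 219 = 345 − 55·p*, so p* = (345 − 219) / 55 ≈ 2.29.
This is the weak-case type's binding incentive-compatibility constraint; any p ≥ 2.29 sustains separation on that side.

2.29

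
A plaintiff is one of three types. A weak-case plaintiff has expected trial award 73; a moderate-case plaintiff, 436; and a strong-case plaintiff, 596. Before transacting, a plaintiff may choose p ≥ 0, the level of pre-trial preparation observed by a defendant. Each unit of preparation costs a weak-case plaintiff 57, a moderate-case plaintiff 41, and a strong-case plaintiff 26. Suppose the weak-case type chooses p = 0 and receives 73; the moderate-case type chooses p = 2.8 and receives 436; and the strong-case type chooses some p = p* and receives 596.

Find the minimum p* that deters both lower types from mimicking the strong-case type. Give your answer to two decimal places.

9.18

Weak-case type (on-path payoff 73) won't mimic when 73 ≥ 596 − 57·p*, i.e. p* ≥ 9.18.
Moderate-case type (on-path payoff 436 − 41×2.8 = 321.2) won't mimic when 321.2 ≥ 596 − 41·p*, i.e. p* ≥ 6.70.
Both must hold, so p* = max(9.18, 6.70) = 9.18. The weak-case type's constraint binds.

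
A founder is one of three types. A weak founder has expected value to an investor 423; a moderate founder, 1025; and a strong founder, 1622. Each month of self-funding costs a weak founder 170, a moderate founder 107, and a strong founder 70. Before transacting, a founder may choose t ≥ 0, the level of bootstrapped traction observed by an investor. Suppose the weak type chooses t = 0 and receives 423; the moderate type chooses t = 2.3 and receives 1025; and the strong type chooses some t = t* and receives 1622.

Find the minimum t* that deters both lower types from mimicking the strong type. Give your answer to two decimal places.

Weak type (on-path payoff 423) won't mimic when 423 ≥ 1622 − 170·t*, i.e. t* ≥ 7.05.
Moderate type (on-path payoff 1025 − 107×2.3 = 778.9) won't mimic when 778.9 ≥ 1622 − 107·t*, i.e. t* ≥ 7.88.
Both must hold, so t* = max(7.05, 7.88) = 7.88. The moderate type's constraint binds.

7.88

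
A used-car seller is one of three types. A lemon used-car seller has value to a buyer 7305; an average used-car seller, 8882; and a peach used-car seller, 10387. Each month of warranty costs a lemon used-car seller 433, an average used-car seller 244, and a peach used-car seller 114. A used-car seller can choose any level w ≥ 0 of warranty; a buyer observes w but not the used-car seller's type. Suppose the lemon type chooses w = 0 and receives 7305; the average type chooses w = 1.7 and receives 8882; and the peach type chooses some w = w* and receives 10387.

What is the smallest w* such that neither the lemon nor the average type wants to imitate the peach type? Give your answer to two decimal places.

7.87

Average type (on-path payoff 8882 − 244×1.7 = 8467.2) won't mimic when 8467.2 ≥ 10387 − 244·w*, i.e. w* ≥ 7.87.
Lemon type (on-path payoff 7305) won't mimic when 7305 ≥ 10387 − 433·w*, i.e. w* ≥ 7.12.
Both must hold, so w* = max(7.12, 7.87) = 7.87. The average type's constraint binds.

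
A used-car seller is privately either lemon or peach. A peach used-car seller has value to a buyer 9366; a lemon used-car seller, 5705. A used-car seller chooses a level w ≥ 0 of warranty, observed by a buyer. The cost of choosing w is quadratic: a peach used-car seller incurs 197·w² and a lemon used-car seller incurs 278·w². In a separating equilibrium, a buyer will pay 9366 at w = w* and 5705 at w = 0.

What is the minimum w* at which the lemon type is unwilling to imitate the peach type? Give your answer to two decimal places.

3.63

The lemon type at w = 0 receives 5705; imitating at w* yields 9366 − 278·w*².
Indifference: 5705 = 9366 − 278·w*², so w*² = (9366 − 5705) / 278 ≈ 13.1691.
w* = √13.1691 ≈ 3.63.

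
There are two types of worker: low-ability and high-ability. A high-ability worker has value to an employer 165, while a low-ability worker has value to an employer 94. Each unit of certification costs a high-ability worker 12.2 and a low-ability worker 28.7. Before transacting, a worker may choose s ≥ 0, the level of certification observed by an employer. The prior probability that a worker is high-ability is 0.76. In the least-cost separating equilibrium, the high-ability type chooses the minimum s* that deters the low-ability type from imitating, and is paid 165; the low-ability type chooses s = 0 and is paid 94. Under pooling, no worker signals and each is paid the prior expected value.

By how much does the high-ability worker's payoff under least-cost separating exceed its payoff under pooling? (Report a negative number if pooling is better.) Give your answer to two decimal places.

Least-cost separating signal: s* solves 94 = 165 − 28.7·s*, so s* = (165 − 94)/28.7 ≈ 2.4739.
High-ability type's separating payoff: 165 − 12.2 × s* = 165 − 12.2 × (165 − 94)/28.7 = 165 − 866.2/28.7 ≈ 134.8188.
Pooling payoff: 0.76 × 165 + 0.24 × 94 = 147.96.
Difference: 134.8188 − 147.96 = -13.1412, i.e. -13.14 to two decimal places.
The high-ability type would prefer the pooling outcome.

-13.14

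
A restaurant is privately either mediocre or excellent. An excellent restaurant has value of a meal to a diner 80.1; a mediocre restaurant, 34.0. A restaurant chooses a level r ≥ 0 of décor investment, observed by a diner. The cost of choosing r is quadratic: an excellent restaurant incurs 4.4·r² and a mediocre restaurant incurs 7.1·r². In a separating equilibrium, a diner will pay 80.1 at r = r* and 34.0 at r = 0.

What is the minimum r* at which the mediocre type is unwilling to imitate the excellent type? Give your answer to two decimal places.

2.55

The mediocre type at r = 0 receives 34.0; imitating at r* yields 80.1 − 7.1·r*².
Indifference: 34.0 = 80.1 − 7.1·r*², so r*² = (80.1 − 34.0) / 7.1 ≈ 6.4930.
r* = √6.4930 ≈ 2.55.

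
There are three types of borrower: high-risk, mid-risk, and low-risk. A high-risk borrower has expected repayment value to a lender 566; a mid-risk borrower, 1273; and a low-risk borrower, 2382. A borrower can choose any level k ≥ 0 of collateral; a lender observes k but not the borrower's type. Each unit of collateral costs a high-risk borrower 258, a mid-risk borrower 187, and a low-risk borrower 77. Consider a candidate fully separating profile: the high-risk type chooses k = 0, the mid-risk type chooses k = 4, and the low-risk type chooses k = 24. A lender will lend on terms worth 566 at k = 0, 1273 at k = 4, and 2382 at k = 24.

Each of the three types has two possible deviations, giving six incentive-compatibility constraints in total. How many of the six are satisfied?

3

High-risk (own payoff 566): to k=4 gives 1273 − 258×4 = 241 → no gain ✓; to k=24 gives 2382 − 258×24 = -3810 → no gain ✓.
Mid-risk (own payoff 1273 − 187×4 = 525): to k=0 gives 566 → profitable ✗; to k=24 gives 2382 − 187×24 = -2106 → no gain ✓.
Low-risk (own payoff 2382 − 77×24 = 534): to k=0 gives 566 → profitable ✗; to k=4 gives 1273 − 77×4 = 965 → profitable ✗.
3 of the 6 constraints hold; not an equilibrium.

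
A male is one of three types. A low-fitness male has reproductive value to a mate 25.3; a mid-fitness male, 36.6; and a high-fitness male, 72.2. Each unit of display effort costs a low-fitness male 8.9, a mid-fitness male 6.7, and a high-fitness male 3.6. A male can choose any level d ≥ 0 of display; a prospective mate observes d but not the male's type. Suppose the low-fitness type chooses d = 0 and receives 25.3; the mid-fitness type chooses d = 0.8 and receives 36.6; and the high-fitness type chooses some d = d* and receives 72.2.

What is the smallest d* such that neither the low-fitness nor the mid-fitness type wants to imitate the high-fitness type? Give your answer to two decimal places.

Mid-fitness type (on-path payoff 36.6 − 6.7×0.8 = 31.24) won't mimic when 31.24 ≥ 72.2 − 6.7·d*, i.e. d* ≥ 6.11.
Low-fitness type (on-path payoff 25.3) won't mimic when 25.3 ≥ 72.2 − 8.9·d*, i.e. d* ≥ 5.27.
Both must hold, so d* = max(5.27, 6.11) = 6.11. The mid-fitness type's constraint binds.

6.11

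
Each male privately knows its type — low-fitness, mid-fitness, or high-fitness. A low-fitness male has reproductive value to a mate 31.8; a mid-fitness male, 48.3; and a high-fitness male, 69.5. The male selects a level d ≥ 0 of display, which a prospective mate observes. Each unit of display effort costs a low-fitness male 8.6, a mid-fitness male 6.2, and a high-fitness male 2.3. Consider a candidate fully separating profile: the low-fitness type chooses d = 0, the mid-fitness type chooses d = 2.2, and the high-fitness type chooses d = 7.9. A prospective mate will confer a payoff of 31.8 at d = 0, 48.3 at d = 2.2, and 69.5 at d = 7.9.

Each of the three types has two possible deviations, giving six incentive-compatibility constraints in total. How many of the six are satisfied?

High-fitness (own payoff 69.5 − 2.3×7.9 = 51.33): to d=0 gives 31.8 → no gain ✓; to d=2.2 gives 48.3 − 2.3×2.2 = 43.24 → no gain ✓.
Mid-fitness (own payoff 48.3 − 6.2×2.2 = 34.66): to d=0 gives 31.8 → no gain ✓; to d=7.9 gives 69.5 − 6.2×7.9 = 20.52 → no gain ✓.
Low-fitness (own payoff 31.8): to d=2.2 gives 48.3 − 8.6×2.2 = 29.38 → no gain ✓; to d=7.9 gives 69.5 − 8.6×7.9 = 1.56 → no gain ✓.
6 of the 6 constraints hold; this profile is a separating equilibrium.

6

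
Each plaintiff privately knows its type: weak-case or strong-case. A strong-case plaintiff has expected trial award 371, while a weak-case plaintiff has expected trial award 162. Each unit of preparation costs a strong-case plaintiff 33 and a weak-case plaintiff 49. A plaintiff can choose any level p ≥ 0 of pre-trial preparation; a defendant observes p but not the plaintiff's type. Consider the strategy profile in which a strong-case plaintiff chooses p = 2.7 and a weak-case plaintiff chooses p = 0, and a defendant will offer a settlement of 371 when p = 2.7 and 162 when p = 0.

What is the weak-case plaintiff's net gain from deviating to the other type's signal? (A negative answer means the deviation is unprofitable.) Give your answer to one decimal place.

76.7

Playing p = 0 the weak-case plaintiff receives 162.
Deviating to p = 2.7 brings payment 371 at cost 49 × 2.7 = 132.3, netting 238.7.
Gain from deviating: 238.7 − 162 = 76.7.
The gain is positive, so the weak-case type's incentive-compatibility constraint is violated — this profile is not a separating equilibrium.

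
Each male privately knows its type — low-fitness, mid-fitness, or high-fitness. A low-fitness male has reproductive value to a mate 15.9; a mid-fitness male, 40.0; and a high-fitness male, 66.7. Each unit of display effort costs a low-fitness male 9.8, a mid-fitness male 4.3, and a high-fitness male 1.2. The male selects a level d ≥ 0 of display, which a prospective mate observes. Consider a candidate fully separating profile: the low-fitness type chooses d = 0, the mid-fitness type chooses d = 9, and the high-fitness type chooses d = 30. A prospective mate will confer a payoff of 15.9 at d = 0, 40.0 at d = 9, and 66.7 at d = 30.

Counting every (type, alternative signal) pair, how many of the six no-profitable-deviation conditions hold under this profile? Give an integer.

Mid-fitness (own payoff 40.0 − 4.3×9 = 1.3): to d=0 gives 15.9 → profitable ✗; to d=30 gives 66.7 − 4.3×30 = -62.3 → no gain ✓.
High-fitness (own payoff 66.7 − 1.2×30 = 30.7): to d=0 gives 15.9 → no gain ✓; to d=9 gives 40.0 − 1.2×9 = 29.2 → no gain ✓.
Low-fitness (own payoff 15.9): to d=9 gives 40.0 − 9.8×9 = -48.2 → no gain ✓; to d=30 gives 66.7 − 9.8×30 = -227.3 → no gain ✓.
5 of the 6 constraints hold; not an equilibrium.

5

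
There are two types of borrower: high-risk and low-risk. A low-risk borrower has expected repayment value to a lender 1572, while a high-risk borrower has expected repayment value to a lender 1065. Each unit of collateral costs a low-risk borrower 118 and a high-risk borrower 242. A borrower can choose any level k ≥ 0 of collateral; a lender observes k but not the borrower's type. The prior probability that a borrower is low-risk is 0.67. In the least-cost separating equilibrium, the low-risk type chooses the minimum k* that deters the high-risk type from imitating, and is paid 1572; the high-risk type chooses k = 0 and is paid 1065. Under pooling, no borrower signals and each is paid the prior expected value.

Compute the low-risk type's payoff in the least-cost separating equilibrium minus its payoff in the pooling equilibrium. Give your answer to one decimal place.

-79.9

Least-cost separating signal: k* solves 1065 = 1572 − 242·k*, so k* = (1572 − 1065)/242 ≈ 2.0950.
Low-risk type's separating payoff: 1572 − 118 × k* = 1572 − 118 × (1572 − 1065)/242 = 1572 − 59826/242 ≈ 1324.785.
Pooling payoff: 0.67 × 1572 + 0.33 × 1065 = 1404.69.
Difference: 1324.785 − 1404.69 = -79.905, i.e. -79.9 to one decimal place.
The low-risk type would prefer the pooling outcome.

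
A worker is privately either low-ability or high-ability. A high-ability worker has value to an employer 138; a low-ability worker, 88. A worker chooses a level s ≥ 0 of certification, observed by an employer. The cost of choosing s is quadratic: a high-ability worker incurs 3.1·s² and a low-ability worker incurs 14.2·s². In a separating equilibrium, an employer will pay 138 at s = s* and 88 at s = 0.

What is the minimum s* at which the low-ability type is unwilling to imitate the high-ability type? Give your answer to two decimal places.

The low-ability type at s = 0 receives 88; imitating at s* yields 138 − 14.2·s*².
Indifference: 88 = 138 − 14.2·s*², so s*² = (138 − 88) / 14.2 ≈ 3.5211.
s* = √3.5211 ≈ 1.88.

1.88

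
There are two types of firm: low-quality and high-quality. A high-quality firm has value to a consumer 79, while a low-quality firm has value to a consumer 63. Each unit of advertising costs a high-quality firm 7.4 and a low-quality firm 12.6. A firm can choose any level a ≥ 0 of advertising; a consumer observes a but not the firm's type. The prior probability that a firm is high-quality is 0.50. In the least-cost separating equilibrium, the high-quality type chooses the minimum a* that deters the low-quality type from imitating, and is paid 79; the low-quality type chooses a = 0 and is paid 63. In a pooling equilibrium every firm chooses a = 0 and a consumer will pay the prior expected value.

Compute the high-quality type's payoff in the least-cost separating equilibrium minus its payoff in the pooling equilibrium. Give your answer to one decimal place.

-1.4

Least-cost separating signal: a* solves 63 = 79 − 12.6·a*, so a* = (79 − 63)/12.6 ≈ 1.2698.
High-quality type's separating payoff: 79 − 7.4 × a* = 79 − 7.4 × (79 − 63)/12.6 = 79 − 118.4/12.6 ≈ 69.603.
Pooling payoff: 0.50 × 79 + 0.50 × 63 = 71.
Difference: 69.603 − 71 = -1.397, i.e. -1.4 to one decimal place.
The high-quality type would prefer the pooling outcome.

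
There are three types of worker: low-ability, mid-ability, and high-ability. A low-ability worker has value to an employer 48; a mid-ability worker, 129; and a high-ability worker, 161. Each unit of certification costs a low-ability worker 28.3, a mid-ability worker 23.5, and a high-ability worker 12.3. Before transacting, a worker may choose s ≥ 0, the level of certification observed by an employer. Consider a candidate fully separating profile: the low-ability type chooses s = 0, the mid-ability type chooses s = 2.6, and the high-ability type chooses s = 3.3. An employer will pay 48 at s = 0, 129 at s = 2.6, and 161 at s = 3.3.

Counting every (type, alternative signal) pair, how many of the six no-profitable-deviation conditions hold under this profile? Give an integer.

Mid-ability (own payoff 129 − 23.5×2.6 = 67.9): to s=0 gives 48 → no gain ✓; to s=3.3 gives 161 − 23.5×3.3 = 83.45 → profitable ✗.
Low-ability (own payoff 48): to s=2.6 gives 129 − 28.3×2.6 = 55.42 → profitable ✗; to s=3.3 gives 161 − 28.3×3.3 = 67.61 → profitable ✗.
High-ability (own payoff 161 − 12.3×3.3 = 120.41): to s=0 gives 48 → no gain ✓; to s=2.6 gives 129 − 12.3×2.6 = 97.02 → no gain ✓.
3 of the 6 constraints hold; not an equilibrium.

3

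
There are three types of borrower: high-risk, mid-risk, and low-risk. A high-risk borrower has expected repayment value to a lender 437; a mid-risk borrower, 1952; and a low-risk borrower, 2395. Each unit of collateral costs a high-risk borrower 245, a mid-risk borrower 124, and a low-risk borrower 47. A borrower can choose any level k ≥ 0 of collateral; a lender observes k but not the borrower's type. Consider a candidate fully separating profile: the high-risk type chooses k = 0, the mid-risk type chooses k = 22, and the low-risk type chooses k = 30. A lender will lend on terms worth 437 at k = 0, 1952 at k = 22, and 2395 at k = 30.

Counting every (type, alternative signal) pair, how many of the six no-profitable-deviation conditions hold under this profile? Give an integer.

5

High-risk (own payoff 437): to k=22 gives 1952 − 245×22 = -3438 → no gain ✓; to k=30 gives 2395 − 245×30 = -4955 → no gain ✓.
Low-risk (own payoff 2395 − 47×30 = 985): to k=0 gives 437 → no gain ✓; to k=22 gives 1952 − 47×22 = 918 → no gain ✓.
Mid-risk (own payoff 1952 − 124×22 = -776): to k=0 gives 437 → profitable ✗; to k=30 gives 2395 − 124×30 = -1325 → no gain ✓.
5 of the 6 constraints hold; not an equilibrium.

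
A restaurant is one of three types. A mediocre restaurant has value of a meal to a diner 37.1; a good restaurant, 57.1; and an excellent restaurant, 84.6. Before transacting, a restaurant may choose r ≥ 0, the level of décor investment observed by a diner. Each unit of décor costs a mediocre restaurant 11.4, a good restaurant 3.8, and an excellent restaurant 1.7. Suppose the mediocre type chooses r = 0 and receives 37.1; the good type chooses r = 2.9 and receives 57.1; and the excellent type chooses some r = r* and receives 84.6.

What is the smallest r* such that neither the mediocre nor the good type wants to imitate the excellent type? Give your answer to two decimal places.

Mediocre type (on-path payoff 37.1) won't mimic when 37.1 ≥ 84.6 − 11.4·r*, i.e. r* ≥ 4.17.
Good type (on-path payoff 57.1 − 3.8×2.9 = 46.08) won't mimic when 46.08 ≥ 84.6 − 3.8·r*, i.e. r* ≥ 10.14.
Both must hold, so r* = max(4.17, 10.14) = 10.14. The good type's constraint binds.

10.14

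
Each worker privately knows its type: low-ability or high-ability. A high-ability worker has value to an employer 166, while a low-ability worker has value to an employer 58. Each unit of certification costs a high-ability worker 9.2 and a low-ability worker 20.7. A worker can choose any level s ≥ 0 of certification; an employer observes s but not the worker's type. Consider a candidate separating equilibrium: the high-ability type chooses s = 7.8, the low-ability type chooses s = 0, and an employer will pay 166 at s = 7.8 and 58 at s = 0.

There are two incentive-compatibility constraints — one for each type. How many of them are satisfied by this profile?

2

High-ability type: signal → 166 − 9.2 × 7.8 = 94.24; deviate to 0 → 58. IC holds (94.24 ≥ 58).
Low-ability type: stay at 0 → 58; mimic → 166 − 20.7 × 7.8 = 4.54. IC holds (58 ≥ 4.54).
2 of 2 constraints hold, so this is a separating equilibrium.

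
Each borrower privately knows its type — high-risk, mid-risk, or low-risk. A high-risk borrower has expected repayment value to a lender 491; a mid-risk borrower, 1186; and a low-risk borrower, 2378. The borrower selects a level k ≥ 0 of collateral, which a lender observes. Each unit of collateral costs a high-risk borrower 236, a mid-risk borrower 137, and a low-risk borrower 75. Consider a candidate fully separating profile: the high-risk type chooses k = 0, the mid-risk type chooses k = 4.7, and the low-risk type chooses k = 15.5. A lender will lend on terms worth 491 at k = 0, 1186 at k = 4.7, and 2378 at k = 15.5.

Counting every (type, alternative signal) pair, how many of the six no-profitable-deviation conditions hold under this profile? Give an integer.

6

Low-risk (own payoff 2378 − 75×15.5 = 1215.5): to k=0 gives 491 → no gain ✓; to k=4.7 gives 1186 − 75×4.7 = 833.5 → no gain ✓.
High-risk (own payoff 491): to k=4.7 gives 1186 − 236×4.7 = 76.8 → no gain ✓; to k=15.5 gives 2378 − 236×15.5 = -1280 → no gain ✓.
Mid-risk (own payoff 1186 − 137×4.7 = 542.1): to k=0 gives 491 → no gain ✓; to k=15.5 gives 2378 − 137×15.5 = 254.5 → no gain ✓.
6 of the 6 constraints hold; this profile is a separating equilibrium.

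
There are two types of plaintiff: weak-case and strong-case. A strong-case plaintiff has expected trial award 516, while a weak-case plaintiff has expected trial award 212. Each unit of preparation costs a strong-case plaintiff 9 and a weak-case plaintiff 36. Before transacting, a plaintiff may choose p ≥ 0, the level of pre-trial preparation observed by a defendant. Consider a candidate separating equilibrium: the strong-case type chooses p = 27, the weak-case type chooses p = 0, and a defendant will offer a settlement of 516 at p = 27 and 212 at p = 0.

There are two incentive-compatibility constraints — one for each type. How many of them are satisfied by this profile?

Weak-case type: stay at 0 → 212; mimic → 516 − 36 × 27 = -456. IC holds (212 ≥ -456).
Strong-case type: signal → 516 − 9 × 27 = 273; deviate to 0 → 212. IC holds (273 ≥ 212).
2 of 2 constraints hold, so this is a separating equilibrium.

2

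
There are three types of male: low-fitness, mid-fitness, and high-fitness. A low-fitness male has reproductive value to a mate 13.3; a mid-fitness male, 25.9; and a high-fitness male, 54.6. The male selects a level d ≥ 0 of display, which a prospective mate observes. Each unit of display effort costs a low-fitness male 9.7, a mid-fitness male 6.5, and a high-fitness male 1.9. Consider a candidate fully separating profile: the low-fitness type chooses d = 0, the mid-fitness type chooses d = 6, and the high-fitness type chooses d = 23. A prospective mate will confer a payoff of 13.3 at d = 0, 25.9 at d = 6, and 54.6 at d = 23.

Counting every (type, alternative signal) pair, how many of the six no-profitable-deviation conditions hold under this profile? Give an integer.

High-fitness (own payoff 54.6 − 1.9×23 = 10.9): to d=0 gives 13.3 → profitable ✗; to d=6 gives 25.9 − 1.9×6 = 14.5 → profitable ✗.
Mid-fitness (own payoff 25.9 − 6.5×6 = -13.1): to d=0 gives 13.3 → profitable ✗; to d=23 gives 54.6 − 6.5×23 = -94.9 → no gain ✓.
Low-fitness (own payoff 13.3): to d=6 gives 25.9 − 9.7×6 = -32.3 → no gain ✓; to d=23 gives 54.6 − 9.7×23 = -168.5 → no gain ✓.
3 of the 6 constraints hold; not an equilibrium.

3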